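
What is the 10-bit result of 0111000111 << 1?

Original: 0111000111 (decimal 455)
Shift left by 1 position
Append 1 zero on the right
Result: 1110001110 (decimal 910)
Equivalent: 455 << 1 = 455 × 2^1 = 910



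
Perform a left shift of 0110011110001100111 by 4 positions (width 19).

Original: 0110011110001100111 (decimal 212071)
Shift left by 4 positions
Append 4 zeros on the right and drop the 4 high bits that overflow the 19-bit width
Result: 0111100011001110000 (decimal 247408)
Equivalent: 212071 << 4 = 212071 × 2^4 = 3393136, truncated to 19 bits = 247408



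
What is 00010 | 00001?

OR: 1 when either bit is 1
  00010
| 00001
-------
  00011
Decimal: 2 | 1 = 3



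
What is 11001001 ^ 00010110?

XOR: 1 when bits differ
  11001001
^ 00010110
----------
  11011111
Decimal: 201 ^ 22 = 223



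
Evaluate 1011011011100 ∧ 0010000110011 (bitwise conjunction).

AND: 1 only when both bits are 1
  1011011011100
& 0010000110011
---------------
  0010000010000
Decimal: 5852 & 1075 = 1040



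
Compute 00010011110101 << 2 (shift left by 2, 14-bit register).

Original: 00010011110101 (decimal 1269)
Shift left by 2 positions
Append 2 zeros on the right
Result: 01001111010100 (decimal 5076)
Equivalent: 1269 << 2 = 1269 × 2^2 = 5076



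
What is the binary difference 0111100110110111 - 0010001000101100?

Method 1 - Direct subtraction (column by column from the right: bit − bit − borrow-in; if negative, add 2 and borrow 1 from the next column):
borrow: 0000110000010000
        0111100110110111
-       0010001000101100
------------------------
        0101011110001011

Method 2 - Add two's complement:
Two's complement of 0010001000101100: invert → 1101110111010011, add 1 → 1101110111010100
  0111100110110111
+ 1101110111010100
------------------
 10101011110001011  (end carry out of the top bit = 1)
Discarding the end carry: 0101011110001011
Decimal check:
  0111100110110111 = 16384 + 8192 + 4096 + 2048 + 256 + 128 + 32 + 16 + 4 + 2 + 1 = 31159
  0010001000101100 = 8192 + 512 + 32 + 8 + 4 = 8748
  31159 - 8748 = 22411, and 0101011110001011 = 16384 + 4096 + 1024 + 512 + 256 + 128 + 8 + 2 + 1 = 22411 ✓



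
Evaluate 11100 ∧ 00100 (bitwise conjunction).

AND: 1 only when both bits are 1
  11100
& 00100
-------
  00100
Decimal: 28 & 4 = 4



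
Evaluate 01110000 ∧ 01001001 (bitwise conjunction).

AND: 1 only when both bits are 1
  01110000
& 01001001
----------
  01000000
Decimal: 112 & 73 = 64



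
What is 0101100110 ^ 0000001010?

XOR: 1 when bits differ
  0101100110
^ 0000001010
------------
  0101101100
Decimal: 358 ^ 10 = 364



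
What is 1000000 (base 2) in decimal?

Sum of powers of 2 for each 1-bit:
2^6
= 64
= 64



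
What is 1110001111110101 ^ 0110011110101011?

XOR: 1 when bits differ
  1110001111110101
^ 0110011110101011
------------------
  1000010001011110
Decimal: 58357 ^ 26539 = 33886



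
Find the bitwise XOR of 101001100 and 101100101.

XOR: 1 when bits differ
  101001100
^ 101100101
-----------
  000101001
Decimal: 332 ^ 357 = 41



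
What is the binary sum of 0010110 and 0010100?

Add column by column from the right: bit + bit + carry-in; write the sum mod 2, carry 1 when the sum is 2 or 3.
carry:  0101000
        0010110
+       0010100
---------------
       00101010
(the carry out of the leftmost column, 0, becomes the leading bit)
Decimal check:
  0010110 = 16 + 4 + 2 = 22
  0010100 = 16 + 4 = 20
  22 + 20 = 42, and 00101010 = 32 + 8 + 2 = 42 ✓



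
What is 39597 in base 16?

Using repeated division by 16 (digits 10–15 are A–F):
39597 ÷ 16 = 2474 remainder 13 (D)
2474 ÷ 16 = 154 remainder 10 (A)
154 ÷ 16 = 9 remainder 10 (A)
9 ÷ 16 = 0 remainder 9
Reading remainders bottom to top: 9AAD



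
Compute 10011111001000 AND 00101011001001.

AND: 1 only when both bits are 1
  10011111001000
& 00101011001001
----------------
  00001011001000
Decimal: 10184 & 2761 = 712



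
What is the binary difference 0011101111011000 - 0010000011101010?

Method 1 - Direct subtraction (column by column from the right: bit − bit − borrow-in; if negative, add 2 and borrow 1 from the next column):
borrow: 0000000111011100
        0011101111011000
-       0010000011101010
------------------------
        0001101011101110

Method 2 - Add two's complement:
Two's complement of 0010000011101010: invert → 1101111100010101, add 1 → 1101111100010110
  0011101111011000
+ 1101111100010110
------------------
 10001101011101110  (end carry out of the top bit = 1)
Discarding the end carry: 0001101011101110
Decimal check:
  0011101111011000 = 8192 + 4096 + 2048 + 512 + 256 + 128 + 64 + 16 + 8 = 15320
  0010000011101010 = 8192 + 128 + 64 + 32 + 8 + 2 = 8426
  15320 - 8426 = 6894, and 0001101011101110 = 4096 + 2048 + 512 + 128 + 64 + 32 + 8 + 4 + 2 = 6894 ✓



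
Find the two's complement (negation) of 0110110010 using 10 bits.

Original: 0110110010
Step 1 - Invert all bits: 1001001101
Step 2 - Add 1: 1001001110
Verification: 0110110010 + 1001001110 = 10000000000; discarding the end carry (carry out of the top bit) leaves the 10-bit value 0000000000, as required for x + (-x)



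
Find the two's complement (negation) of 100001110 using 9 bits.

Original (sign bit 1, negative): 100001110
Step 1 - Invert all bits: 011110001
Step 2 - Add 1: 011110010
Verification: 100001110 + 011110010 = 1000000000; discarding the end carry (carry out of the top bit) leaves the 9-bit value 000000000, as required for x + (-x)



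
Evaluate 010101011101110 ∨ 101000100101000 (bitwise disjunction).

OR: 1 when either bit is 1
  010101011101110
| 101000100101000
-----------------
  111101111101110
Decimal: 10990 | 20776 = 31726



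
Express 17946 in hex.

Using repeated division by 16 (digits 10–15 are A–F):
17946 ÷ 16 = 1121 remainder 10 (A)
1121 ÷ 16 = 70 remainder 1
70 ÷ 16 = 4 remainder 6
4 ÷ 16 = 0 remainder 4
Reading remainders bottom to top: 461A



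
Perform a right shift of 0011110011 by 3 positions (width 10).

Original: 0011110011 (decimal 243)
Shift right by 3 positions
Drop the 3 low bits; fill with zeros on the left
Result: 0000011110 (decimal 30)
Equivalent: 243 >> 3 = 243 ÷ 2^3 = 30



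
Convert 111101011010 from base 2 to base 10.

Sum of powers of 2 for each 1-bit:
2^1 + 2^3 + 2^4 + 2^6 + 2^8 + 2^9 + 2^10 + 2^11
= 2 + 8 + 16 + 64 + 256 + 512 + 1024 + 2048
= 3930



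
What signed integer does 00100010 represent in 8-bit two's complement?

Binary: 00100010
Sign bit: 0 (non-negative)
Read directly as an unsigned value:
00100010 = 32 + 2 = 34
Value: 34



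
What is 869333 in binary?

Using repeated division by 2:
869333 ÷ 2 = 434666 remainder 1
434666 ÷ 2 = 217333 remainder 0
217333 ÷ 2 = 108666 remainder 1
108666 ÷ 2 = 54333 remainder 0
54333 ÷ 2 = 27166 remainder 1
27166 ÷ 2 = 13583 remainder 0
13583 ÷ 2 = 6791 remainder 1
6791 ÷ 2 = 3395 remainder 1
3395 ÷ 2 = 1697 remainder 1
1697 ÷ 2 = 848 remainder 1
848 ÷ 2 = 424 remainder 0
424 ÷ 2 = 212 remainder 0
212 ÷ 2 = 106 remainder 0
106 ÷ 2 = 53 remainder 0
53 ÷ 2 = 26 remainder 1
26 ÷ 2 = 13 remainder 0
13 ÷ 2 = 6 remainder 1
6 ÷ 2 = 3 remainder 0
3 ÷ 2 = 1 remainder 1
1 ÷ 2 = 0 remainder 1
Reading remainders bottom to top: 11010100001111010101



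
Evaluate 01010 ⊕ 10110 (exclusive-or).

XOR: 1 when bits differ
  01010
^ 10110
-------
  11100
Decimal: 10 ^ 22 = 28



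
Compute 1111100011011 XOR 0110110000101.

XOR: 1 when bits differ
  1111100011011
^ 0110110000101
---------------
  1001010011110
Decimal: 7963 ^ 3461 = 4766



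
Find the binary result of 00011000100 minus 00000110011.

Method 1 - Direct subtraction (column by column from the right: bit − bit − borrow-in; if negative, add 2 and borrow 1 from the next column):
borrow: 00001100110
        00011000100
-       00000110011
-------------------
        00010010001

Method 2 - Add two's complement:
Two's complement of 00000110011: invert → 11111001100, add 1 → 11111001101
  00011000100
+ 11111001101
-------------
 100010010001  (end carry out of the top bit = 1)
Discarding the end carry: 00010010001
Decimal check:
  00011000100 = 128 + 64 + 4 = 196
  00000110011 = 32 + 16 + 2 + 1 = 51
  196 - 51 = 145, and 00010010001 = 128 + 16 + 1 = 145 ✓



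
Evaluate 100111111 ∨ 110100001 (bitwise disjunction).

OR: 1 when either bit is 1
  100111111
| 110100001
-----------
  110111111
Decimal: 319 | 417 = 447



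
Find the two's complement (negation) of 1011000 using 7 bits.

Original (sign bit 1, negative): 1011000
Step 1 - Invert all bits: 0100111
Step 2 - Add 1: 0101000
Verification: 1011000 + 0101000 = 10000000; discarding the end carry (carry out of the top bit) leaves the 7-bit value 0000000, as required for x + (-x)



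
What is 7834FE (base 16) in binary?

Convert each hex digit to 4 bits:
  7 = 0111
  8 = 1000
  3 = 0011
  4 = 0100
  F = 1111
  E = 1110
Concatenate: 011110000011010011111110



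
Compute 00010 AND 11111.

AND: 1 only when both bits are 1
  00010
& 11111
-------
  00010
Decimal: 2 & 31 = 2



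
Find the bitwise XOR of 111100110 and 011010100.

XOR: 1 when bits differ
  111100110
^ 011010100
-----------
  100110010
Decimal: 486 ^ 212 = 306



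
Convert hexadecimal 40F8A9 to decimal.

Expand by place value (powers of 16):
Digit values: F = 15, A = 10
40F8A9 = 4 × 16^5 + 0 × 16^4 + 15 × 16^3 + 8 × 16^2 + 10 × 16^1 + 9 × 16^0
= 4 × 1048576 + 0 × 65536 + 15 × 4096 + 8 × 256 + 10 × 16 + 9 × 1
= 4194304 + 0 + 61440 + 2048 + 160 + 9
= 4257961



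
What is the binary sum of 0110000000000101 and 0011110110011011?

Add column by column from the right: bit + bit + carry-in; write the sum mod 2, carry 1 when the sum is 2 or 3.
carry:  1100000000111110
        0110000000000101
+       0011110110011011
------------------------
       01001110110100000
(the carry out of the leftmost column, 0, becomes the leading bit)
Decimal check:
  0110000000000101 = 16384 + 8192 + 4 + 1 = 24581
  0011110110011011 = 8192 + 4096 + 2048 + 1024 + 256 + 128 + 16 + 8 + 2 + 1 = 15771
  24581 + 15771 = 40352, and 01001110110100000 = 32768 + 4096 + 2048 + 1024 + 256 + 128 + 32 = 40352 ✓



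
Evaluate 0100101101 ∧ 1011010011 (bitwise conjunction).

AND: 1 only when both bits are 1
  0100101101
& 1011010011
------------
  0000000001
Decimal: 301 & 723 = 1



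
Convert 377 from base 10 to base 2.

Using repeated division by 2:
377 ÷ 2 = 188 remainder 1
188 ÷ 2 = 94 remainder 0
94 ÷ 2 = 47 remainder 0
47 ÷ 2 = 23 remainder 1
23 ÷ 2 = 11 remainder 1
11 ÷ 2 = 5 remainder 1
5 ÷ 2 = 2 remainder 1
2 ÷ 2 = 1 remainder 0
1 ÷ 2 = 0 remainder 1
Reading remainders bottom to top: 101111001



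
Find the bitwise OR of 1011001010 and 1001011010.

OR: 1 when either bit is 1
  1011001010
| 1001011010
------------
  1011011010
Decimal: 714 | 602 = 730



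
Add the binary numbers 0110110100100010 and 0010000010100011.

Add column by column from the right: bit + bit + carry-in; write the sum mod 2, carry 1 when the sum is 2 or 3.
carry:  1100000001000100
        0110110100100010
+       0010000010100011
------------------------
       01000110111000101
(the carry out of the leftmost column, 0, becomes the leading bit)
Decimal check:
  0110110100100010 = 16384 + 8192 + 2048 + 1024 + 256 + 32 + 2 = 27938
  0010000010100011 = 8192 + 128 + 32 + 2 + 1 = 8355
  27938 + 8355 = 36293, and 01000110111000101 = 32768 + 2048 + 1024 + 256 + 128 + 64 + 4 + 1 = 36293 ✓



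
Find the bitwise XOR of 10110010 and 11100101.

XOR: 1 when bits differ
  10110010
^ 11100101
----------
  01010111
Decimal: 178 ^ 229 = 87



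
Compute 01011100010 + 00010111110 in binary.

Add column by column from the right: bit + bit + carry-in; write the sum mod 2, carry 1 when the sum is 2 or 3.
carry:  00111111100
        01011100010
+       00010111110
-------------------
       001110100000
(the carry out of the leftmost column, 0, becomes the leading bit)
Decimal check:
  01011100010 = 512 + 128 + 64 + 32 + 2 = 738
  00010111110 = 128 + 32 + 16 + 8 + 4 + 2 = 190
  738 + 190 = 928, and 001110100000 = 512 + 256 + 128 + 32 = 928 ✓



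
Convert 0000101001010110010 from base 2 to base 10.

Sum of powers of 2 for each 1-bit:
2^1 + 2^4 + 2^5 + 2^7 + 2^9 + 2^12 + 2^14
= 2 + 16 + 32 + 128 + 512 + 4096 + 16384
= 21170



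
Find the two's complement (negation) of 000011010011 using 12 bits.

Original: 000011010011
Step 1 - Invert all bits: 111100101100
Step 2 - Add 1: 111100101101
Verification: 000011010011 + 111100101101 = 1000000000000; discarding the end carry (carry out of the top bit) leaves the 12-bit value 000000000000, as required for x + (-x)



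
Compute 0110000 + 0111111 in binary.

Add column by column from the right: bit + bit + carry-in; write the sum mod 2, carry 1 when the sum is 2 or 3.
carry:  1100000
        0110000
+       0111111
---------------
       01101111
(the carry out of the leftmost column, 0, becomes the leading bit)
Decimal check:
  0110000 = 32 + 16 = 48
  0111111 = 32 + 16 + 8 + 4 + 2 + 1 = 63
  48 + 63 = 111, and 01101111 = 64 + 32 + 8 + 4 + 2 + 1 = 111 ✓



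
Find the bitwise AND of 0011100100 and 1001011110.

AND: 1 only when both bits are 1
  0011100100
& 1001011110
------------
  0001000100
Decimal: 228 & 606 = 68



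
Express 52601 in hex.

Using repeated division by 16 (digits 10–15 are A–F):
52601 ÷ 16 = 3287 remainder 9
3287 ÷ 16 = 205 remainder 7
205 ÷ 16 = 12 remainder 13 (D)
12 ÷ 16 = 0 remainder 12 (C)
Reading remainders bottom to top: CD79



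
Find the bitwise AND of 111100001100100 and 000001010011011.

AND: 1 only when both bits are 1
  111100001100100
& 000001010011011
-----------------
  000000000000000
Decimal: 30820 & 667 = 0



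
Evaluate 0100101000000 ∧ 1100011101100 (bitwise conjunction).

AND: 1 only when both bits are 1
  0100101000000
& 1100011101100
---------------
  0100001000000
Decimal: 2368 & 6380 = 2112



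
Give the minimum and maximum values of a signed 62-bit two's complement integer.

For 62-bit two's complement:
Minimum: -2^61 = -2305843009213693952
Maximum: 2^61 - 1 = 2305843009213693951



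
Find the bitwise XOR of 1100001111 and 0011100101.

XOR: 1 when bits differ
  1100001111
^ 0011100101
------------
  1111101010
Decimal: 783 ^ 229 = 1002



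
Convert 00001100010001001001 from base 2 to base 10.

Sum of powers of 2 for each 1-bit:
2^0 + 2^3 + 2^6 + 2^10 + 2^14 + 2^15
= 1 + 8 + 64 + 1024 + 16384 + 32768
= 50249



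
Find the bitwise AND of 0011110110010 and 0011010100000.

AND: 1 only when both bits are 1
  0011110110010
& 0011010100000
---------------
  0011010100000
Decimal: 1970 & 1696 = 1696



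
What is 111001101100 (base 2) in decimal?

Sum of powers of 2 for each 1-bit:
2^2 + 2^3 + 2^5 + 2^6 + 2^9 + 2^10 + 2^11
= 4 + 8 + 32 + 64 + 512 + 1024 + 2048
= 3692



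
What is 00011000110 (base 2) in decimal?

Sum of powers of 2 for each 1-bit:
2^1 + 2^2 + 2^6 + 2^7
= 2 + 4 + 64 + 128
= 198



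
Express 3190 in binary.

Using repeated division by 2:
3190 ÷ 2 = 1595 remainder 0
1595 ÷ 2 = 797 remainder 1
797 ÷ 2 = 398 remainder 1
398 ÷ 2 = 199 remainder 0
199 ÷ 2 = 99 remainder 1
99 ÷ 2 = 49 remainder 1
49 ÷ 2 = 24 remainder 1
24 ÷ 2 = 12 remainder 0
12 ÷ 2 = 6 remainder 0
6 ÷ 2 = 3 remainder 0
3 ÷ 2 = 1 remainder 1
1 ÷ 2 = 0 remainder 1
Reading remainders bottom to top: 110001110110



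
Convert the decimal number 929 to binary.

Using repeated division by 2:
929 ÷ 2 = 464 remainder 1
464 ÷ 2 = 232 remainder 0
232 ÷ 2 = 116 remainder 0
116 ÷ 2 = 58 remainder 0
58 ÷ 2 = 29 remainder 0
29 ÷ 2 = 14 remainder 1
14 ÷ 2 = 7 remainder 0
7 ÷ 2 = 3 remainder 1
3 ÷ 2 = 1 remainder 1
1 ÷ 2 = 0 remainder 1
Reading remainders bottom to top: 1110100001



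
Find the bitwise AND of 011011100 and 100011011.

AND: 1 only when both bits are 1
  011011100
& 100011011
-----------
  000011000
Decimal: 220 & 283 = 24



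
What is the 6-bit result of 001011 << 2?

Original: 001011 (decimal 11)
Shift left by 2 positions
Append 2 zeros on the right
Result: 101100 (decimal 44)
Equivalent: 11 << 2 = 11 × 2^2 = 44



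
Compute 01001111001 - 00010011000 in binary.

Method 1 - Direct subtraction (column by column from the right: bit − bit − borrow-in; if negative, add 2 and borrow 1 from the next column):
borrow: 01100000000
        01001111001
-       00010011000
-------------------
        00111100001

Method 2 - Add two's complement:
Two's complement of 00010011000: invert → 11101100111, add 1 → 11101101000
  01001111001
+ 11101101000
-------------
 100111100001  (end carry out of the top bit = 1)
Discarding the end carry: 00111100001
Decimal check:
  01001111001 = 512 + 64 + 32 + 16 + 8 + 1 = 633
  00010011000 = 128 + 16 + 8 = 152
  633 - 152 = 481, and 00111100001 = 256 + 128 + 64 + 32 + 1 = 481 ✓



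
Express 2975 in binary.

Using repeated division by 2:
2975 ÷ 2 = 1487 remainder 1
1487 ÷ 2 = 743 remainder 1
743 ÷ 2 = 371 remainder 1
371 ÷ 2 = 185 remainder 1
185 ÷ 2 = 92 remainder 1
92 ÷ 2 = 46 remainder 0
46 ÷ 2 = 23 remainder 0
23 ÷ 2 = 11 remainder 1
11 ÷ 2 = 5 remainder 1
5 ÷ 2 = 2 remainder 1
2 ÷ 2 = 1 remainder 0
1 ÷ 2 = 0 remainder 1
Reading remainders bottom to top: 101110011111



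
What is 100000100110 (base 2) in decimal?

Sum of powers of 2 for each 1-bit:
2^1 + 2^2 + 2^5 + 2^11
= 2 + 4 + 32 + 2048
= 2086



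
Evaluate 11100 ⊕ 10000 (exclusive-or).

XOR: 1 when bits differ
  11100
^ 10000
-------
  01100
Decimal: 28 ^ 16 = 12



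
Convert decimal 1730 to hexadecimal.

Using repeated division by 16 (digits 10–15 are A–F):
1730 ÷ 16 = 108 remainder 2
108 ÷ 16 = 6 remainder 12 (C)
6 ÷ 16 = 0 remainder 6
Reading remainders bottom to top: 6C2



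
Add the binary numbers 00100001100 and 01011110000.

Add column by column from the right: bit + bit + carry-in; write the sum mod 2, carry 1 when the sum is 2 or 3.
carry:  00000000000
        00100001100
+       01011110000
-------------------
       001111111100
(the carry out of the leftmost column, 0, becomes the leading bit)
Decimal check:
  00100001100 = 256 + 8 + 4 = 268
  01011110000 = 512 + 128 + 64 + 32 + 16 = 752
  268 + 752 = 1020, and 001111111100 = 512 + 256 + 128 + 64 + 32 + 16 + 8 + 4 = 1020 ✓



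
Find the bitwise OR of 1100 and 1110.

OR: 1 when either bit is 1
  1100
| 1110
------
  1110
Decimal: 12 | 14 = 14



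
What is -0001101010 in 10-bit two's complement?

Original: 0001101010
Step 1 - Invert all bits: 1110010101
Step 2 - Add 1: 1110010110
Verification: 0001101010 + 1110010110 = 10000000000; discarding the end carry (carry out of the top bit) leaves the 10-bit value 0000000000, as required for x + (-x)



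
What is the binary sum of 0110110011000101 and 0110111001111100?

Add column by column from the right: bit + bit + carry-in; write the sum mod 2, carry 1 when the sum is 2 or 3.
carry:  1101100111111000
        0110110011000101
+       0110111001111100
------------------------
       01101101101000001
(the carry out of the leftmost column, 0, becomes the leading bit)
Decimal check:
  0110110011000101 = 16384 + 8192 + 2048 + 1024 + 128 + 64 + 4 + 1 = 27845
  0110111001111100 = 16384 + 8192 + 2048 + 1024 + 512 + 64 + 32 + 16 + 8 + 4 = 28284
  27845 + 28284 = 56129, and 01101101101000001 = 32768 + 16384 + 4096 + 2048 + 512 + 256 + 64 + 1 = 56129 ✓



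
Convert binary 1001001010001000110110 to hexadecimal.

Group into 4-bit nibbles from right:
  0010 = 2
  0100 = 4
  1010 = A
  0010 = 2
  0011 = 3
  0110 = 6
Result: 24A236



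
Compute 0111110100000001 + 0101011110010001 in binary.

Add column by column from the right: bit + bit + carry-in; write the sum mod 2, carry 1 when the sum is 2 or 3.
carry:  1111111000000010
        0111110100000001
+       0101011110010001
------------------------
       01101010010010010
(the carry out of the leftmost column, 0, becomes the leading bit)
Decimal check:
  0111110100000001 = 16384 + 8192 + 4096 + 2048 + 1024 + 256 + 1 = 32001
  0101011110010001 = 16384 + 4096 + 1024 + 512 + 256 + 128 + 16 + 1 = 22417
  32001 + 22417 = 54418, and 01101010010010010 = 32768 + 16384 + 4096 + 1024 + 128 + 16 + 2 = 54418 ✓



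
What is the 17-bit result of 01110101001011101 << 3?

Original: 01110101001011101 (decimal 59997)
Shift left by 3 positions
Append 3 zeros on the right and drop the 3 high bits that overflow the 17-bit width
Result: 10101001011101000 (decimal 86760)
Equivalent: 59997 << 3 = 59997 × 2^3 = 479976, truncated to 17 bits = 86760



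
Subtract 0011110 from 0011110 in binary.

Method 1 - Direct subtraction (column by column from the right: bit − bit − borrow-in; if negative, add 2 and borrow 1 from the next column):
borrow: 0000000
        0011110
-       0011110
---------------
        0000000

Method 2 - Add two's complement:
Two's complement of 0011110: invert → 1100001, add 1 → 1100010
  0011110
+ 1100010
---------
 10000000  (end carry out of the top bit = 1)
Discarding the end carry: 0000000
Decimal check:
  0011110 = 16 + 8 + 4 + 2 = 30
  0011110 = 16 + 8 + 4 + 2 = 30
  30 - 30 = 0, and 0000000 = 0 ✓



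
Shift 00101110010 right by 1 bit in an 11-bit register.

Original: 00101110010 (decimal 370)
Shift right by 1 position
Drop the 1 low bit; fill with zero on the left
Result: 00010111001 (decimal 185)
Equivalent: 370 >> 1 = 370 ÷ 2^1 = 185



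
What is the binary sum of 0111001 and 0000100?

Add column by column from the right: bit + bit + carry-in; write the sum mod 2, carry 1 when the sum is 2 or 3.
carry:  0000000
        0111001
+       0000100
---------------
       00111101
(the carry out of the leftmost column, 0, becomes the leading bit)
Decimal check:
  0111001 = 32 + 16 + 8 + 1 = 57
  0000100 = 4
  57 + 4 = 61, and 00111101 = 32 + 16 + 8 + 4 + 1 = 61 ✓



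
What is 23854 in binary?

Using repeated division by 2:
23854 ÷ 2 = 11927 remainder 0
11927 ÷ 2 = 5963 remainder 1
5963 ÷ 2 = 2981 remainder 1
2981 ÷ 2 = 1490 remainder 1
1490 ÷ 2 = 745 remainder 0
745 ÷ 2 = 372 remainder 1
372 ÷ 2 = 186 remainder 0
186 ÷ 2 = 93 remainder 0
93 ÷ 2 = 46 remainder 1
46 ÷ 2 = 23 remainder 0
23 ÷ 2 = 11 remainder 1
11 ÷ 2 = 5 remainder 1
5 ÷ 2 = 2 remainder 1
2 ÷ 2 = 1 remainder 0
1 ÷ 2 = 0 remainder 1
Reading remainders bottom to top: 101110100101110



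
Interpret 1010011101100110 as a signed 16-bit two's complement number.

Binary: 1010011101100110
Sign bit: 1 (negative)
Invert: 0101100010011001
Add 1:  0101100010011010
Magnitude: 0101100010011010 = 16384 + 4096 + 2048 + 128 + 16 + 8 + 2 = 22682
Value: -22682



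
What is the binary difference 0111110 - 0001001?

Method 1 - Direct subtraction (column by column from the right: bit − bit − borrow-in; if negative, add 2 and borrow 1 from the next column):
borrow: 0000010
        0111110
-       0001001
---------------
        0110101

Method 2 - Add two's complement:
Two's complement of 0001001: invert → 1110110, add 1 → 1110111
  0111110
+ 1110111
---------
 10110101  (end carry out of the top bit = 1)
Discarding the end carry: 0110101
Decimal check:
  0111110 = 32 + 16 + 8 + 4 + 2 = 62
  0001001 = 8 + 1 = 9
  62 - 9 = 53, and 0110101 = 32 + 16 + 4 + 1 = 53 ✓



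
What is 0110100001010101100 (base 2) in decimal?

Sum of powers of 2 for each 1-bit:
2^2 + 2^3 + 2^5 + 2^7 + 2^9 + 2^14 + 2^16 + 2^17
= 4 + 8 + 32 + 128 + 512 + 16384 + 65536 + 131072
= 213676



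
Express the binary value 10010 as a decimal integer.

Sum of powers of 2 for each 1-bit:
2^1 + 2^4
= 2 + 16
= 18



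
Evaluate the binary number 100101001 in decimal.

Sum of powers of 2 for each 1-bit:
2^0 + 2^3 + 2^5 + 2^8
= 1 + 8 + 32 + 256
= 297



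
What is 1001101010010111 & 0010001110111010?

AND: 1 only when both bits are 1
  1001101010010111
& 0010001110111010
------------------
  0000001010010010
Decimal: 39575 & 9146 = 658



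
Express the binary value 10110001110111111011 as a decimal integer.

Sum of powers of 2 for each 1-bit:
2^0 + 2^1 + 2^3 + 2^4 + 2^5 + 2^6 + 2^7 + 2^8 + 2^10 + 2^11 + 2^12 + 2^16 + 2^17 + 2^19
= 1 + 2 + 8 + 16 + 32 + 64 + 128 + 256 + 1024 + 2048 + 4096 + 65536 + 131072 + 524288
= 728571



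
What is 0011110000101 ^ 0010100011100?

XOR: 1 when bits differ
  0011110000101
^ 0010100011100
---------------
  0001010011001
Decimal: 1925 ^ 1308 = 665



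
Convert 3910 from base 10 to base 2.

Using repeated division by 2:
3910 ÷ 2 = 1955 remainder 0
1955 ÷ 2 = 977 remainder 1
977 ÷ 2 = 488 remainder 1
488 ÷ 2 = 244 remainder 0
244 ÷ 2 = 122 remainder 0
122 ÷ 2 = 61 remainder 0
61 ÷ 2 = 30 remainder 1
30 ÷ 2 = 15 remainder 0
15 ÷ 2 = 7 remainder 1
7 ÷ 2 = 3 remainder 1
3 ÷ 2 = 1 remainder 1
1 ÷ 2 = 0 remainder 1
Reading remainders bottom to top: 111101000110



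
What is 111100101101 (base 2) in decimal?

Sum of powers of 2 for each 1-bit:
2^0 + 2^2 + 2^3 + 2^5 + 2^8 + 2^9 + 2^10 + 2^11
= 1 + 4 + 8 + 32 + 256 + 512 + 1024 + 2048
= 3885



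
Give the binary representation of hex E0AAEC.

Convert each hex digit to 4 bits:
  E = 1110
  0 = 0000
  A = 1010
  A = 1010
  E = 1110
  C = 1100
Concatenate: 111000001010101011101100



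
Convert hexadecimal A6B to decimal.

Expand by place value (powers of 16):
Digit values: A = 10, B = 11
A6B = 10 × 16^2 + 6 × 16^1 + 11 × 16^0
= 10 × 256 + 6 × 16 + 11 × 1
= 2560 + 96 + 11
= 2667



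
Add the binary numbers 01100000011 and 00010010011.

Add column by column from the right: bit + bit + carry-in; write the sum mod 2, carry 1 when the sum is 2 or 3.
carry:  00000000110
        01100000011
+       00010010011
-------------------
       001110010110
(the carry out of the leftmost column, 0, becomes the leading bit)
Decimal check:
  01100000011 = 512 + 256 + 2 + 1 = 771
  00010010011 = 128 + 16 + 2 + 1 = 147
  771 + 147 = 918, and 001110010110 = 512 + 256 + 128 + 16 + 4 + 2 = 918 ✓



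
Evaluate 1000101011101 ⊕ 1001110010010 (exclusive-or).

XOR: 1 when bits differ
  1000101011101
^ 1001110010010
---------------
  0001011001111
Decimal: 4445 ^ 5010 = 719



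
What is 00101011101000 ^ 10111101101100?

XOR: 1 when bits differ
  00101011101000
^ 10111101101100
----------------
  10010110000100
Decimal: 2792 ^ 12140 = 9604



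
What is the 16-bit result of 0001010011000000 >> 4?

Original: 0001010011000000 (decimal 5312)
Shift right by 4 positions
Drop the 4 low bits; fill with zeros on the left
Result: 0000000101001100 (decimal 332)
Equivalent: 5312 >> 4 = 5312 ÷ 2^4 = 332



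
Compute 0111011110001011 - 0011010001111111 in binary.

Method 1 - Direct subtraction (column by column from the right: bit − bit − borrow-in; if negative, add 2 and borrow 1 from the next column):
borrow: 0000000011111000
        0111011110001011
-       0011010001111111
------------------------
        0100001100001100

Method 2 - Add two's complement:
Two's complement of 0011010001111111: invert → 1100101110000000, add 1 → 1100101110000001
  0111011110001011
+ 1100101110000001
------------------
 10100001100001100  (end carry out of the top bit = 1)
Discarding the end carry: 0100001100001100
Decimal check:
  0111011110001011 = 16384 + 8192 + 4096 + 1024 + 512 + 256 + 128 + 8 + 2 + 1 = 30603
  0011010001111111 = 8192 + 4096 + 1024 + 64 + 32 + 16 + 8 + 4 + 2 + 1 = 13439
  30603 - 13439 = 17164, and 0100001100001100 = 16384 + 512 + 256 + 8 + 4 = 17164 ✓



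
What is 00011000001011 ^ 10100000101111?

XOR: 1 when bits differ
  00011000001011
^ 10100000101111
----------------
  10111000100100
Decimal: 1547 ^ 10287 = 11812



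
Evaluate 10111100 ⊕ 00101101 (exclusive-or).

XOR: 1 when bits differ
  10111100
^ 00101101
----------
  10010001
Decimal: 188 ^ 45 = 145



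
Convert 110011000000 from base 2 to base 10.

Sum of powers of 2 for each 1-bit:
2^6 + 2^7 + 2^10 + 2^11
= 64 + 128 + 1024 + 2048
= 3264



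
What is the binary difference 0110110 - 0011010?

Method 1 - Direct subtraction (column by column from the right: bit − bit − borrow-in; if negative, add 2 and borrow 1 from the next column):
borrow: 0110000
        0110110
-       0011010
---------------
        0011100

Method 2 - Add two's complement:
Two's complement of 0011010: invert → 1100101, add 1 → 1100110
  0110110
+ 1100110
---------
 10011100  (end carry out of the top bit = 1)
Discarding the end carry: 0011100
Decimal check:
  0110110 = 32 + 16 + 4 + 2 = 54
  0011010 = 16 + 8 + 2 = 26
  54 - 26 = 28, and 0011100 = 16 + 8 + 4 = 28 ✓



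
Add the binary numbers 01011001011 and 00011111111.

Add column by column from the right: bit + bit + carry-in; write the sum mod 2, carry 1 when the sum is 2 or 3.
carry:  00111111110
        01011001011
+       00011111111
-------------------
       001111001010
(the carry out of the leftmost column, 0, becomes the leading bit)
Decimal check:
  01011001011 = 512 + 128 + 64 + 8 + 2 + 1 = 715
  00011111111 = 128 + 64 + 32 + 16 + 8 + 4 + 2 + 1 = 255
  715 + 255 = 970, and 001111001010 = 512 + 256 + 128 + 64 + 8 + 2 = 970 ✓



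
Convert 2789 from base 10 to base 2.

Using repeated division by 2:
2789 ÷ 2 = 1394 remainder 1
1394 ÷ 2 = 697 remainder 0
697 ÷ 2 = 348 remainder 1
348 ÷ 2 = 174 remainder 0
174 ÷ 2 = 87 remainder 0
87 ÷ 2 = 43 remainder 1
43 ÷ 2 = 21 remainder 1
21 ÷ 2 = 10 remainder 1
10 ÷ 2 = 5 remainder 0
5 ÷ 2 = 2 remainder 1
2 ÷ 2 = 1 remainder 0
1 ÷ 2 = 0 remainder 1
Reading remainders bottom to top: 101011100101



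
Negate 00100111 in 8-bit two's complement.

Original: 00100111
Step 1 - Invert all bits: 11011000
Step 2 - Add 1: 11011001
Verification: 00100111 + 11011001 = 100000000; discarding the end carry (carry out of the top bit) leaves the 8-bit value 00000000, as required for x + (-x)



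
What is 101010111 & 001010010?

AND: 1 only when both bits are 1
  101010111
& 001010010
-----------
  001010010
Decimal: 343 & 82 = 82



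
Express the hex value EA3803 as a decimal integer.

Expand by place value (powers of 16):
Digit values: E = 14, A = 10
EA3803 = 14 × 16^5 + 10 × 16^4 + 3 × 16^3 + 8 × 16^2 + 0 × 16^1 + 3 × 16^0
= 14 × 1048576 + 10 × 65536 + 3 × 4096 + 8 × 256 + 0 × 16 + 3 × 1
= 14680064 + 655360 + 12288 + 2048 + 0 + 3
= 15349763



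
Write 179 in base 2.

Using repeated division by 2:
179 ÷ 2 = 89 remainder 1
89 ÷ 2 = 44 remainder 1
44 ÷ 2 = 22 remainder 0
22 ÷ 2 = 11 remainder 0
11 ÷ 2 = 5 remainder 1
5 ÷ 2 = 2 remainder 1
2 ÷ 2 = 1 remainder 0
1 ÷ 2 = 0 remainder 1
Reading remainders bottom to top: 10110011



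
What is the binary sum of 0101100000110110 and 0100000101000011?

Add column by column from the right: bit + bit + carry-in; write the sum mod 2, carry 1 when the sum is 2 or 3.
carry:  1000000000001100
        0101100000110110
+       0100000101000011
------------------------
       01001100101111001
(the carry out of the leftmost column, 0, becomes the leading bit)
Decimal check:
  0101100000110110 = 16384 + 4096 + 2048 + 32 + 16 + 4 + 2 = 22582
  0100000101000011 = 16384 + 256 + 64 + 2 + 1 = 16707
  22582 + 16707 = 39289, and 01001100101111001 = 32768 + 4096 + 2048 + 256 + 64 + 32 + 16 + 8 + 1 = 39289 ✓



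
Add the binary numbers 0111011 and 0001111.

Add column by column from the right: bit + bit + carry-in; write the sum mod 2, carry 1 when the sum is 2 or 3.
carry:  1111110
        0111011
+       0001111
---------------
       01001010
(the carry out of the leftmost column, 0, becomes the leading bit)
Decimal check:
  0111011 = 32 + 16 + 8 + 2 + 1 = 59
  0001111 = 8 + 4 + 2 + 1 = 15
  59 + 15 = 74, and 01001010 = 64 + 8 + 2 = 74 ✓



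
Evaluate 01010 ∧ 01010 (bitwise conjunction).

AND: 1 only when both bits are 1
  01010
& 01010
-------
  01010
Decimal: 10 & 10 = 10



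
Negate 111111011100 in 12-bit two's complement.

Original (sign bit 1, negative): 111111011100
Step 1 - Invert all bits: 000000100011
Step 2 - Add 1: 000000100100
Verification: 111111011100 + 000000100100 = 1000000000000; discarding the end carry (carry out of the top bit) leaves the 12-bit value 000000000000, as required for x + (-x)



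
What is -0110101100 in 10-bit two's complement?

Original: 0110101100
Step 1 - Invert all bits: 1001010011
Step 2 - Add 1: 1001010100
Verification: 0110101100 + 1001010100 = 10000000000; discarding the end carry (carry out of the top bit) leaves the 10-bit value 0000000000, as required for x + (-x)



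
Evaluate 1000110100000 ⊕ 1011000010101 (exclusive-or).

XOR: 1 when bits differ
  1000110100000
^ 1011000010101
---------------
  0011110110101
Decimal: 4512 ^ 5653 = 1973



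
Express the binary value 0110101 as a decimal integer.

Sum of powers of 2 for each 1-bit:
2^0 + 2^2 + 2^4 + 2^5
= 1 + 4 + 16 + 32
= 53



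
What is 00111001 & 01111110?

AND: 1 only when both bits are 1
  00111001
& 01111110
----------
  00111000
Decimal: 57 & 126 = 56



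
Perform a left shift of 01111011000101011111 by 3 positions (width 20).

Original: 01111011000101011111 (decimal 504159)
Shift left by 3 positions
Append 3 zeros on the right and drop the 3 high bits that overflow the 20-bit width
Result: 11011000101011111000 (decimal 887544)
Equivalent: 504159 << 3 = 504159 × 2^3 = 4033272, truncated to 20 bits = 887544



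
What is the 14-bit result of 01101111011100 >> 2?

Original: 01101111011100 (decimal 7132)
Shift right by 2 positions
Drop the 2 low bits; fill with zeros on the left
Result: 00011011110111 (decimal 1783)
Equivalent: 7132 >> 2 = 7132 ÷ 2^2 = 1783



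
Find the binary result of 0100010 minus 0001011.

Method 1 - Direct subtraction (column by column from the right: bit − bit − borrow-in; if negative, add 2 and borrow 1 from the next column):
borrow: 0111110
        0100010
-       0001011
---------------
        0010111

Method 2 - Add two's complement:
Two's complement of 0001011: invert → 1110100, add 1 → 1110101
  0100010
+ 1110101
---------
 10010111  (end carry out of the top bit = 1)
Discarding the end carry: 0010111
Decimal check:
  0100010 = 32 + 2 = 34
  0001011 = 8 + 2 + 1 = 11
  34 - 11 = 23, and 0010111 = 16 + 4 + 2 + 1 = 23 ✓



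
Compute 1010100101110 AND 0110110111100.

AND: 1 only when both bits are 1
  1010100101110
& 0110110111100
---------------
  0010100101100
Decimal: 5422 & 3516 = 1324



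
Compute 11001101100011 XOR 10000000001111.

XOR: 1 when bits differ
  11001101100011
^ 10000000001111
----------------
  01001101101100
Decimal: 13155 ^ 8207 = 4972



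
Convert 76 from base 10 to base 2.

Using repeated division by 2:
76 ÷ 2 = 38 remainder 0
38 ÷ 2 = 19 remainder 0
19 ÷ 2 = 9 remainder 1
9 ÷ 2 = 4 remainder 1
4 ÷ 2 = 2 remainder 0
2 ÷ 2 = 1 remainder 0
1 ÷ 2 = 0 remainder 1
Reading remainders bottom to top: 1001100



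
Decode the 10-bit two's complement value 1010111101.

Binary: 1010111101
Sign bit: 1 (negative)
Invert: 0101000010
Add 1:  0101000011
Magnitude: 0101000011 = 256 + 64 + 2 + 1 = 323
Value: -323



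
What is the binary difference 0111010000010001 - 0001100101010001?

Method 1 - Direct subtraction (column by column from the right: bit − bit − borrow-in; if negative, add 2 and borrow 1 from the next column):
borrow: 0011011110000000
        0111010000010001
-       0001100101010001
------------------------
        0101101011000000

Method 2 - Add two's complement:
Two's complement of 0001100101010001: invert → 1110011010101110, add 1 → 1110011010101111
  0111010000010001
+ 1110011010101111
------------------
 10101101011000000  (end carry out of the top bit = 1)
Discarding the end carry: 0101101011000000
Decimal check:
  0111010000010001 = 16384 + 8192 + 4096 + 1024 + 16 + 1 = 29713
  0001100101010001 = 4096 + 2048 + 256 + 64 + 16 + 1 = 6481
  29713 - 6481 = 23232, and 0101101011000000 = 16384 + 4096 + 2048 + 512 + 128 + 64 = 23232 ✓



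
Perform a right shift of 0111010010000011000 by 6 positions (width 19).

Original: 0111010010000011000 (decimal 238616)
Shift right by 6 positions
Drop the 6 low bits; fill with zeros on the left
Result: 0000000111010010000 (decimal 3728)
Equivalent: 238616 >> 6 = 238616 ÷ 2^6 = 3728



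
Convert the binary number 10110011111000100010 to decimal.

Sum of powers of 2 for each 1-bit:
2^1 + 2^5 + 2^9 + 2^10 + 2^11 + 2^12 + 2^13 + 2^16 + 2^17 + 2^19
= 2 + 32 + 512 + 1024 + 2048 + 4096 + 8192 + 65536 + 131072 + 524288
= 736802



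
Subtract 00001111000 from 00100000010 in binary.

Method 1 - Direct subtraction (column by column from the right: bit − bit − borrow-in; if negative, add 2 and borrow 1 from the next column):
borrow: 00111110000
        00100000010
-       00001111000
-------------------
        00010001010

Method 2 - Add two's complement:
Two's complement of 00001111000: invert → 11110000111, add 1 → 11110001000
  00100000010
+ 11110001000
-------------
 100010001010  (end carry out of the top bit = 1)
Discarding the end carry: 00010001010
Decimal check:
  00100000010 = 256 + 2 = 258
  00001111000 = 64 + 32 + 16 + 8 = 120
  258 - 120 = 138, and 00010001010 = 128 + 8 + 2 = 138 ✓



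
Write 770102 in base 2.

Using repeated division by 2:
770102 ÷ 2 = 385051 remainder 0
385051 ÷ 2 = 192525 remainder 1
192525 ÷ 2 = 96262 remainder 1
96262 ÷ 2 = 48131 remainder 0
48131 ÷ 2 = 24065 remainder 1
24065 ÷ 2 = 12032 remainder 1
12032 ÷ 2 = 6016 remainder 0
6016 ÷ 2 = 3008 remainder 0
3008 ÷ 2 = 1504 remainder 0
1504 ÷ 2 = 752 remainder 0
752 ÷ 2 = 376 remainder 0
376 ÷ 2 = 188 remainder 0
188 ÷ 2 = 94 remainder 0
94 ÷ 2 = 47 remainder 0
47 ÷ 2 = 23 remainder 1
23 ÷ 2 = 11 remainder 1
11 ÷ 2 = 5 remainder 1
5 ÷ 2 = 2 remainder 1
2 ÷ 2 = 1 remainder 0
1 ÷ 2 = 0 remainder 1
Reading remainders bottom to top: 10111100000000110110



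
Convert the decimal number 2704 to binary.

Using repeated division by 2:
2704 ÷ 2 = 1352 remainder 0
1352 ÷ 2 = 676 remainder 0
676 ÷ 2 = 338 remainder 0
338 ÷ 2 = 169 remainder 0
169 ÷ 2 = 84 remainder 1
84 ÷ 2 = 42 remainder 0
42 ÷ 2 = 21 remainder 0
21 ÷ 2 = 10 remainder 1
10 ÷ 2 = 5 remainder 0
5 ÷ 2 = 2 remainder 1
2 ÷ 2 = 1 remainder 0
1 ÷ 2 = 0 remainder 1
Reading remainders bottom to top: 101010010000



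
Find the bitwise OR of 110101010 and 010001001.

OR: 1 when either bit is 1
  110101010
| 010001001
-----------
  110101011
Decimal: 426 | 137 = 427



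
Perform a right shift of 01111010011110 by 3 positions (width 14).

Original: 01111010011110 (decimal 7838)
Shift right by 3 positions
Drop the 3 low bits; fill with zeros on the left
Result: 00001111010011 (decimal 979)
Equivalent: 7838 >> 3 = 7838 ÷ 2^3 = 979



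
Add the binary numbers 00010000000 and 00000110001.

Add column by column from the right: bit + bit + carry-in; write the sum mod 2, carry 1 when the sum is 2 or 3.
carry:  00000000000
        00010000000
+       00000110001
-------------------
       000010110001
(the carry out of the leftmost column, 0, becomes the leading bit)
Decimal check:
  00010000000 = 128
  00000110001 = 32 + 16 + 1 = 49
  128 + 49 = 177, and 000010110001 = 128 + 32 + 16 + 1 = 177 ✓



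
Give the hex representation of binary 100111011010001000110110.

Group into 4-bit nibbles from right:
  1001 = 9
  1101 = D
  1010 = A
  0010 = 2
  0011 = 3
  0110 = 6
Result: 9DA236



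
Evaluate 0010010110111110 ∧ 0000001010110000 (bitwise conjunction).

AND: 1 only when both bits are 1
  0010010110111110
& 0000001010110000
------------------
  0000000010110000
Decimal: 9662 & 688 = 176



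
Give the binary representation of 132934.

Using repeated division by 2:
132934 ÷ 2 = 66467 remainder 0
66467 ÷ 2 = 33233 remainder 1
33233 ÷ 2 = 16616 remainder 1
16616 ÷ 2 = 8308 remainder 0
8308 ÷ 2 = 4154 remainder 0
4154 ÷ 2 = 2077 remainder 0
2077 ÷ 2 = 1038 remainder 1
1038 ÷ 2 = 519 remainder 0
519 ÷ 2 = 259 remainder 1
259 ÷ 2 = 129 remainder 1
129 ÷ 2 = 64 remainder 1
64 ÷ 2 = 32 remainder 0
32 ÷ 2 = 16 remainder 0
16 ÷ 2 = 8 remainder 0
8 ÷ 2 = 4 remainder 0
4 ÷ 2 = 2 remainder 0
2 ÷ 2 = 1 remainder 0
1 ÷ 2 = 0 remainder 1
Reading remainders bottom to top: 100000011101000110

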